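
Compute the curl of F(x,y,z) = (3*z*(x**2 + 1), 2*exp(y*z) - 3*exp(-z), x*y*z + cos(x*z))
(x*z - 2*y*exp(y*z) - 3*exp(-z), 3*x**2 - y*z + z*sin(x*z) + 3, 0)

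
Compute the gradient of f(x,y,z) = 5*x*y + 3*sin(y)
(5*y, 5*x + 3*cos(y), 0)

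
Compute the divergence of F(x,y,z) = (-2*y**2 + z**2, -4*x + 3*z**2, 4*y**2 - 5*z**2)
-10*z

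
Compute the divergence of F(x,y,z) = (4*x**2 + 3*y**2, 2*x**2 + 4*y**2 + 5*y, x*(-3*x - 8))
8*x + 8*y + 5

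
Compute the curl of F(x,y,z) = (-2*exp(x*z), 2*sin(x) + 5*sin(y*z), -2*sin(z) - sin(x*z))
(-5*y*cos(y*z), -2*x*exp(x*z) + z*cos(x*z), 2*cos(x))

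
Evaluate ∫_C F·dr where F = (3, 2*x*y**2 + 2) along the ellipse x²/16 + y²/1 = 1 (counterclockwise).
2*pi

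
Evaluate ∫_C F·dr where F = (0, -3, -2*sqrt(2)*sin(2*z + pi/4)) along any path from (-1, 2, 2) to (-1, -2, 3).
-sqrt(2)*cos(pi/4 + 4) + sqrt(2)*cos(pi/4 + 6) + 12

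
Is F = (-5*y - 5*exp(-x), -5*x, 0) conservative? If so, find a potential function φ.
Yes, F is conservative. φ = -5*x*y + 5*exp(-x)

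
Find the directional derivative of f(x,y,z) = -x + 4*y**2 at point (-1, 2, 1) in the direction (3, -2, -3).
-35*sqrt(22)/22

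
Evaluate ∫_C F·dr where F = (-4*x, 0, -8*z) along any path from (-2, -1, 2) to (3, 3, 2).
-10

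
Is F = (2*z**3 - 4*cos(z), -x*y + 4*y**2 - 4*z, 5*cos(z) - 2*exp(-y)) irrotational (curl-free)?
No, ∇×F = (4 + 2*exp(-y), 6*z**2 + 4*sin(z), -y)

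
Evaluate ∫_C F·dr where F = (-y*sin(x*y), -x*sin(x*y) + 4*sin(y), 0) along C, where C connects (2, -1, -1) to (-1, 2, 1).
-4*cos(2) + 4*cos(1)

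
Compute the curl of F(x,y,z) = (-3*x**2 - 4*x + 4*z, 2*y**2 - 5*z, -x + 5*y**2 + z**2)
(10*y + 5, 5, 0)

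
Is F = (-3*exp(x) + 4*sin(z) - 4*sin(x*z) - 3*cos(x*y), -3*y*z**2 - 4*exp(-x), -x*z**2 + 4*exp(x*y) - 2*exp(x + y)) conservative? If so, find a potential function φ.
No, ∇×F = (4*x*exp(x*y) + 6*y*z - 2*exp(x + y), -4*x*cos(x*z) - 4*y*exp(x*y) + z**2 + 2*exp(x + y) + 4*cos(z), -3*x*sin(x*y) + 4*exp(-x)) ≠ 0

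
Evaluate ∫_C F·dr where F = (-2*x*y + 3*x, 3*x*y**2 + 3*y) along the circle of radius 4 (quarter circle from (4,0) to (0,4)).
128/3 + 48*pi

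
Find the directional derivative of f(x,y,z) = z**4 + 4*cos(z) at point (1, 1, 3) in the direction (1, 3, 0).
0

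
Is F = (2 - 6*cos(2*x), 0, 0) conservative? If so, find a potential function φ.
Yes, F is conservative. φ = 2*x - 3*sin(2*x)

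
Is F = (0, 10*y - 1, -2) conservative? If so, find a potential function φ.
Yes, F is conservative. φ = 5*y**2 - y - 2*z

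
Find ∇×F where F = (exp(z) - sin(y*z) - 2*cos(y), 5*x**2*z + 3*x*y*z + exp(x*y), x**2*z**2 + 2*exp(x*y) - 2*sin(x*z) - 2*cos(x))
(x*(-5*x - 3*y + 2*exp(x*y)), -2*x*z**2 - 2*y*exp(x*y) - y*cos(y*z) + 2*z*cos(x*z) + exp(z) - 2*sin(x), 10*x*z + 3*y*z + y*exp(x*y) + z*cos(y*z) - 2*sin(y))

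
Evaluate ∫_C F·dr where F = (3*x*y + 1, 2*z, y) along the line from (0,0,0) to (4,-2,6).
-46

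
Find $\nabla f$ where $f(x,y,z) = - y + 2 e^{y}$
(0, 2*exp(y) - 1, 0)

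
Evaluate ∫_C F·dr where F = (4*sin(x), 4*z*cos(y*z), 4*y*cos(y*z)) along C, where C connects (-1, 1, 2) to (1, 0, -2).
-4*sin(2)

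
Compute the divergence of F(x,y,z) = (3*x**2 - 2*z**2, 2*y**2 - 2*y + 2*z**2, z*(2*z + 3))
6*x + 4*y + 4*z + 1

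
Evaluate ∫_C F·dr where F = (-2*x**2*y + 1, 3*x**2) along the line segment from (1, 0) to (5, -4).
328/3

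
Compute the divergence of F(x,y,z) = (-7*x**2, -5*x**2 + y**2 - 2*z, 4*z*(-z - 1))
-14*x + 2*y - 8*z - 4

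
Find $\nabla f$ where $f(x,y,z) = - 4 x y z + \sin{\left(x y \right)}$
(y*(-4*z + cos(x*y)), x*(-4*z + cos(x*y)), -4*x*y)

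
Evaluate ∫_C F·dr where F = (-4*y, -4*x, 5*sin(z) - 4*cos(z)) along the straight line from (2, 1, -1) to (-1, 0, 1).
8 - 8*sin(1)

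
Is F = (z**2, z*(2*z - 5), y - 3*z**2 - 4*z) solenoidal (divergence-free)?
No, ∇·F = -6*z - 4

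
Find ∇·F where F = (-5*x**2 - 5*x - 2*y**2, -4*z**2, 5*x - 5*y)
-10*x - 5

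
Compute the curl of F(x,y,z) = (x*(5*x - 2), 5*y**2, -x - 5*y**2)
(-10*y, 1, 0)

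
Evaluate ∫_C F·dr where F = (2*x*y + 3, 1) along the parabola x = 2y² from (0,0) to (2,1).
51/5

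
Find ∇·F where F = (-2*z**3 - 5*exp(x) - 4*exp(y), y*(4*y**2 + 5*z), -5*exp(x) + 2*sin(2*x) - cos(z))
12*y**2 + 5*z - 5*exp(x) + sin(z)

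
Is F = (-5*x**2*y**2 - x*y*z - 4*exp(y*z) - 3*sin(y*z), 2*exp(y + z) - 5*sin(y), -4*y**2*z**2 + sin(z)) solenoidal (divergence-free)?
No, ∇·F = -10*x*y**2 - 8*y**2*z - y*z + 2*exp(y + z) - 5*cos(y) + cos(z)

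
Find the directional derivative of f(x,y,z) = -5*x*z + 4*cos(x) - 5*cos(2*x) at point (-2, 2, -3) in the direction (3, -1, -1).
sqrt(11)*(12*sin(2) - 30*sin(4) + 35)/11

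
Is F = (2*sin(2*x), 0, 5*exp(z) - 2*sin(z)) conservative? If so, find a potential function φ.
Yes, F is conservative. φ = 5*exp(z) - cos(2*x) + 2*cos(z)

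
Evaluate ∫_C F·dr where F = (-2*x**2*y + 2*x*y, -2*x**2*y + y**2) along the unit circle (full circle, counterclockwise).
pi/2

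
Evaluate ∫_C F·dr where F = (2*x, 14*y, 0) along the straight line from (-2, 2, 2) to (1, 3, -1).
32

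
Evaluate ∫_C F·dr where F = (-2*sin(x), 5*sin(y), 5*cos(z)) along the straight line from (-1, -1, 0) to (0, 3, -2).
-5*sin(2) + 3*cos(1) + 2 - 5*cos(3)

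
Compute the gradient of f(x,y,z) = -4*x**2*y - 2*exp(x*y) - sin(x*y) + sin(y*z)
(-y*(8*x + 2*exp(x*y) + cos(x*y)), -4*x**2 - 2*x*exp(x*y) - x*cos(x*y) + z*cos(y*z), y*cos(y*z))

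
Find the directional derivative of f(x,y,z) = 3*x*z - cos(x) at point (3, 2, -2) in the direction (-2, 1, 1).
sqrt(6)*(21 - 2*sin(3))/6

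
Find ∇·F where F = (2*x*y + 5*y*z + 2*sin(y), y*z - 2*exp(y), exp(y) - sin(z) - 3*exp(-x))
2*y + z - 2*exp(y) - cos(z)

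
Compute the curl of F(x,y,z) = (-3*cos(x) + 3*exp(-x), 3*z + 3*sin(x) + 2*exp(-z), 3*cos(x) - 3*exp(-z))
(-3 + 2*exp(-z), 3*sin(x), 3*cos(x))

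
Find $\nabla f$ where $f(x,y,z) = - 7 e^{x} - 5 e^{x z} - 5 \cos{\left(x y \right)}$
(5*y*sin(x*y) - 5*z*exp(x*z) - 7*exp(x), 5*x*sin(x*y), -5*x*exp(x*z))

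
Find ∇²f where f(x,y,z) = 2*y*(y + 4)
4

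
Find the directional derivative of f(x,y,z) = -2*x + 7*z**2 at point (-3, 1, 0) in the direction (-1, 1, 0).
sqrt(2)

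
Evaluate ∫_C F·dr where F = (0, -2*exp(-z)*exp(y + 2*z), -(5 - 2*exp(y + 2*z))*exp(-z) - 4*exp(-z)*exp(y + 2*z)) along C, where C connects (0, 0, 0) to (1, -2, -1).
-3 - 2*exp(-3) + 5*E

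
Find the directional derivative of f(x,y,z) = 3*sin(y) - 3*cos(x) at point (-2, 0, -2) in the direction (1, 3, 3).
3*sqrt(19)*(3 - sin(2))/19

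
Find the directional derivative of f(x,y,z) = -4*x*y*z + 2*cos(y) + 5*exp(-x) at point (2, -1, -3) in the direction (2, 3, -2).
2*sqrt(17)*(-5 + 3*exp(2)*sin(1) + 16*exp(2))*exp(-2)/17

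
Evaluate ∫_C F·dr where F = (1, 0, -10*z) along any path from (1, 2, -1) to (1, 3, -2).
-15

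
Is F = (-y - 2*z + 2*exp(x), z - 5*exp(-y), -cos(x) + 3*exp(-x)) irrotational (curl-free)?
No, ∇×F = (-1, -sin(x) - 2 + 3*exp(-x), 1)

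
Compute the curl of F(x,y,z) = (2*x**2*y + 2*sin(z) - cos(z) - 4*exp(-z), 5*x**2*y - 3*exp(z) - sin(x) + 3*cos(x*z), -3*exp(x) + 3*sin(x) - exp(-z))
(3*x*sin(x*z) + 3*exp(z), 3*exp(x) + sin(z) - 3*cos(x) + 2*cos(z) + 4*exp(-z), -2*x**2 + 10*x*y - 3*z*sin(x*z) - cos(x))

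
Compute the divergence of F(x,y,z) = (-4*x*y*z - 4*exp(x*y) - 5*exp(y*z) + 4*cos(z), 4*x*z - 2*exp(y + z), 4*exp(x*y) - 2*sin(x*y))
-4*y*z - 4*y*exp(x*y) - 2*exp(y + z)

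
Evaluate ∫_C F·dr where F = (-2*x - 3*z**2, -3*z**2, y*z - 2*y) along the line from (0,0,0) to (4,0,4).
-80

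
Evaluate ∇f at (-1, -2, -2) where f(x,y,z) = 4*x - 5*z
(4, 0, -5)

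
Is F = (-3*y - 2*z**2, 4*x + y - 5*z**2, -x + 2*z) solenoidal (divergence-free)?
No, ∇·F = 3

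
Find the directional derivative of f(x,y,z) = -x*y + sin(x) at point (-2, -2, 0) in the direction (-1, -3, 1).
-sqrt(11)*(cos(2) + 8)/11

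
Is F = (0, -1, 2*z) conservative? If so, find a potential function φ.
Yes, F is conservative. φ = -y + z**2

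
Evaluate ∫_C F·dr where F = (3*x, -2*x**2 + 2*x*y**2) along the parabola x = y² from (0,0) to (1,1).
3/2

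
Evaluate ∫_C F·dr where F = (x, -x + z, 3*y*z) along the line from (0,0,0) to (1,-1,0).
1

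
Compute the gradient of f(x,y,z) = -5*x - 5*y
(-5, -5, 0)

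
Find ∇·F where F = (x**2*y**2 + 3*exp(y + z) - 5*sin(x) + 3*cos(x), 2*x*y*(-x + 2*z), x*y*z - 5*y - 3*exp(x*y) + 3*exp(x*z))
2*x*y**2 + x*y - 2*x*(x - 2*z) + 3*x*exp(x*z) - 3*sin(x) - 5*cos(x)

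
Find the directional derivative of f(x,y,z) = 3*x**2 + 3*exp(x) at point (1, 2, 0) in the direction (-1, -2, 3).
3*sqrt(14)*(-E - 2)/14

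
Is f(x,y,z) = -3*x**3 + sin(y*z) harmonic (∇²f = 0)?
No, ∇²f = -18*x - y**2*sin(y*z) - z**2*sin(y*z)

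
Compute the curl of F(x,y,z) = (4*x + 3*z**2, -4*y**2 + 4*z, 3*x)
(-4, 6*z - 3, 0)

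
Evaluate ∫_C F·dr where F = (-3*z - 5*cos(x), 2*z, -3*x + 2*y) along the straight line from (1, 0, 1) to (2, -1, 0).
-5*sin(2) + 3 + 5*sin(1)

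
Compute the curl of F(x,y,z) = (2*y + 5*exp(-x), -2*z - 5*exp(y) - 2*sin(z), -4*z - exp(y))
(-exp(y) + 2*cos(z) + 2, 0, -2)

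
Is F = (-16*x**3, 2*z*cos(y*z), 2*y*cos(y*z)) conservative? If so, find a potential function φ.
Yes, F is conservative. φ = -4*x**4 + 2*sin(y*z)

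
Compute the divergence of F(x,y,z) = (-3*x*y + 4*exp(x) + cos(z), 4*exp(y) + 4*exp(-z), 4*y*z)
y + 4*exp(x) + 4*exp(y)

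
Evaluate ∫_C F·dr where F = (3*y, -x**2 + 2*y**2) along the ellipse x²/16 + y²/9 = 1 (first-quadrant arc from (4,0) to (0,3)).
-9*pi - 14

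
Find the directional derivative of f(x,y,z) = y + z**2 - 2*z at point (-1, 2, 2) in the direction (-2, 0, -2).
-sqrt(2)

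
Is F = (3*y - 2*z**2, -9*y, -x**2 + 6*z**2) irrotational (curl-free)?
No, ∇×F = (0, 2*x - 4*z, -3)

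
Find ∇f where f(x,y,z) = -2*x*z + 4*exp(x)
(-2*z + 4*exp(x), 0, -2*x)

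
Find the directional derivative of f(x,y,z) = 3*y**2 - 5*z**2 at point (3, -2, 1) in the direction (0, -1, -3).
21*sqrt(10)/5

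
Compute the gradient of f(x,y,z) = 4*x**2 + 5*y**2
(8*x, 10*y, 0)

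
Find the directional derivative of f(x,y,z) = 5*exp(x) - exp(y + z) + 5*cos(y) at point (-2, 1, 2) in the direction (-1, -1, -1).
sqrt(3)*(-5 + 5*exp(2)*sin(1) + 2*exp(5))*exp(-2)/3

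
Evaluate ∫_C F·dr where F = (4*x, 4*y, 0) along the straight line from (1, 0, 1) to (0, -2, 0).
6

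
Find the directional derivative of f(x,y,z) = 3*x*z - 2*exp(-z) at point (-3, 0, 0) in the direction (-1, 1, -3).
21*sqrt(11)/11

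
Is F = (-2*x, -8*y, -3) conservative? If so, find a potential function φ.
Yes, F is conservative. φ = -x**2 - 4*y**2 - 3*z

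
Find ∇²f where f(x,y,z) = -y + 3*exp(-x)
3*exp(-x)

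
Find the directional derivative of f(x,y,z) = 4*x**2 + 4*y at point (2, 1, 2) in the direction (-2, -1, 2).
-12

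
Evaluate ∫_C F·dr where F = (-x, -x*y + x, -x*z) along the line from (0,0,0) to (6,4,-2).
-46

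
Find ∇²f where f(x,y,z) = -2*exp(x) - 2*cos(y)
-2*exp(x) + 2*cos(y)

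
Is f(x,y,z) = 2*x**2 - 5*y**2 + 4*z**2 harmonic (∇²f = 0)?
No, ∇²f = 2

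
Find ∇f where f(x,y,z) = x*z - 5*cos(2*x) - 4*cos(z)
(z + 10*sin(2*x), 0, x + 4*sin(z))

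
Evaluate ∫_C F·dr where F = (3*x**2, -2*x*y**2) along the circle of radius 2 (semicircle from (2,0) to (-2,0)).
-16 - 4*pi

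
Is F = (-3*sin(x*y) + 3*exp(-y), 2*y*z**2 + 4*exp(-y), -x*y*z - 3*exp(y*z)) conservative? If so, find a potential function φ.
No, ∇×F = (z*(-x - 4*y - 3*exp(y*z)), y*z, 3*x*cos(x*y) + 3*exp(-y)) ≠ 0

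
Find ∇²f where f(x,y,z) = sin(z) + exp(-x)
-sin(z) + exp(-x)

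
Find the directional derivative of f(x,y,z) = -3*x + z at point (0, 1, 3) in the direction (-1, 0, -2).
sqrt(5)/5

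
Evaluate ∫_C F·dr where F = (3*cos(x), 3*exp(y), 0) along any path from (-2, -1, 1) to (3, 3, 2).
3*(-1 + E*(sin(3) + sin(2) + exp(3)))*exp(-1)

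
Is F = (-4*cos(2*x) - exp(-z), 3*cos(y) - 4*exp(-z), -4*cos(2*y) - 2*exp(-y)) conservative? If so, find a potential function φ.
No, ∇×F = (8*sin(2*y) - 4*exp(-z) + 2*exp(-y), exp(-z), 0) ≠ 0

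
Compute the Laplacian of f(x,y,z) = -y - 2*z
0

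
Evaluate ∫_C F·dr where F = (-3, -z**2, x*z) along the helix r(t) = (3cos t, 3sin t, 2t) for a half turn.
-6 + 24*pi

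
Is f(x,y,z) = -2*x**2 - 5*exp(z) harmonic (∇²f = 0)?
No, ∇²f = -5*exp(z) - 4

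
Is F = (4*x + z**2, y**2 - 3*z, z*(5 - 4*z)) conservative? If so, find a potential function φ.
No, ∇×F = (3, 2*z, 0) ≠ 0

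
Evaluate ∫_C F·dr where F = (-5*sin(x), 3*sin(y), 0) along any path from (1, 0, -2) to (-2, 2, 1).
-5*cos(1) + 2*cos(2) + 3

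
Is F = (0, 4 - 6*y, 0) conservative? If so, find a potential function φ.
Yes, F is conservative. φ = y*(4 - 3*y)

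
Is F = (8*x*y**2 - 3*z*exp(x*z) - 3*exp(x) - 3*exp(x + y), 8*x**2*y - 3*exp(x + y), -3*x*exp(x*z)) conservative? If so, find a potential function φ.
Yes, F is conservative. φ = 4*x**2*y**2 - 3*exp(x) - 3*exp(x*z) - 3*exp(x + y)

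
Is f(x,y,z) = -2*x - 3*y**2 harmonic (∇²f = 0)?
No, ∇²f = -6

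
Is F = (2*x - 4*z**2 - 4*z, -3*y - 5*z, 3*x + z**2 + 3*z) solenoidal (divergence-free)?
No, ∇·F = 2*z + 2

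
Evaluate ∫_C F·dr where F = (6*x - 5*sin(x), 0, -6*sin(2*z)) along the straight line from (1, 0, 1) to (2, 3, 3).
-5*cos(1) + 2*cos(2) + 3*cos(6) + 9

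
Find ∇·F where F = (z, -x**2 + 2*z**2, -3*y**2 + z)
1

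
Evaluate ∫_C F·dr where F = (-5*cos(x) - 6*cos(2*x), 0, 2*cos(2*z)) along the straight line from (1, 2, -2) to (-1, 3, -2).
6*sin(2) + 10*sin(1)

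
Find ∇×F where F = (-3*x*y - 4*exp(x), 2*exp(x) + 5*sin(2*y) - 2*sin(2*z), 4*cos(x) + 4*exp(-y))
(4*cos(2*z) - 4*exp(-y), 4*sin(x), 3*x + 2*exp(x))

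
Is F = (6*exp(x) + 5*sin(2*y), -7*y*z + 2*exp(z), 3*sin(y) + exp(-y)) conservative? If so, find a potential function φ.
No, ∇×F = (7*y - 2*exp(z) + 3*cos(y) - exp(-y), 0, -10*cos(2*y)) ≠ 0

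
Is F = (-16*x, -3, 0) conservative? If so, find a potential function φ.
Yes, F is conservative. φ = -8*x**2 - 3*y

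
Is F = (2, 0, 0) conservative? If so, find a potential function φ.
Yes, F is conservative. φ = 2*x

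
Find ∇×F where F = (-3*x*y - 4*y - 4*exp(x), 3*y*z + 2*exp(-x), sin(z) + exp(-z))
(-3*y, 0, 3*x + 4 - 2*exp(-x))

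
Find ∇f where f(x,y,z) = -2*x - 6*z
(-2, 0, -6)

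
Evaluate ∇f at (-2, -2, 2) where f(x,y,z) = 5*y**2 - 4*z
(0, -20, -4)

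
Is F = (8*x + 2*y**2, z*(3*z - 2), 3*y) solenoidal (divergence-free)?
No, ∇·F = 8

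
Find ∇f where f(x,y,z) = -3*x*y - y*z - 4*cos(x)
(-3*y + 4*sin(x), -3*x - z, -y)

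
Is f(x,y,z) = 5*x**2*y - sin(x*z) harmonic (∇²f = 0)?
No, ∇²f = x**2*sin(x*z) + 10*y + z**2*sin(x*z)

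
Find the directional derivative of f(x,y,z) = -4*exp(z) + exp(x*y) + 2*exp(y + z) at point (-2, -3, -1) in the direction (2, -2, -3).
2*sqrt(17)*(-exp(10) - 5 + 6*exp(3))*exp(-4)/17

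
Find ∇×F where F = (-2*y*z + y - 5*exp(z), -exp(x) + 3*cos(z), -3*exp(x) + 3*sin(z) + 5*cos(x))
(3*sin(z), -2*y + 3*exp(x) - 5*exp(z) + 5*sin(x), 2*z - exp(x) - 1)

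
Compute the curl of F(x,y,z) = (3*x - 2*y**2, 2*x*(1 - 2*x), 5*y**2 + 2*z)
(10*y, 0, -8*x + 4*y + 2)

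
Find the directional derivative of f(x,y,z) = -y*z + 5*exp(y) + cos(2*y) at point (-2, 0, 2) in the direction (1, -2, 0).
-6*sqrt(5)/5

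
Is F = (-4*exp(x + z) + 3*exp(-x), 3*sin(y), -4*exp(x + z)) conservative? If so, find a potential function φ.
Yes, F is conservative. φ = -4*exp(x + z) - 3*cos(y) - 3*exp(-x)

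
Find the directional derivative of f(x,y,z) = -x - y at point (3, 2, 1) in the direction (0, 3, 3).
-sqrt(2)/2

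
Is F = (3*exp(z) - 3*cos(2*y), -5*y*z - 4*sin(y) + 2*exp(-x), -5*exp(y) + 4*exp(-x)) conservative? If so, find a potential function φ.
No, ∇×F = (5*y - 5*exp(y), 3*exp(z) + 4*exp(-x), -6*sin(2*y) - 2*exp(-x)) ≠ 0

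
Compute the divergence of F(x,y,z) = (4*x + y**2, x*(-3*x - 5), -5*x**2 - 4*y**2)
4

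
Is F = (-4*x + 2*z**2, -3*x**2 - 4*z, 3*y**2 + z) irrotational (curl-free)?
No, ∇×F = (6*y + 4, 4*z, -6*x)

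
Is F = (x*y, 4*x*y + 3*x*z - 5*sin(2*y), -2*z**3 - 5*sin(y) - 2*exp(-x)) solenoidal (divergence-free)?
No, ∇·F = 4*x + y - 6*z**2 - 10*cos(2*y)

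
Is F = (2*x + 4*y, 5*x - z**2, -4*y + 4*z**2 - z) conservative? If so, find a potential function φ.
No, ∇×F = (2*z - 4, 0, 1) ≠ 0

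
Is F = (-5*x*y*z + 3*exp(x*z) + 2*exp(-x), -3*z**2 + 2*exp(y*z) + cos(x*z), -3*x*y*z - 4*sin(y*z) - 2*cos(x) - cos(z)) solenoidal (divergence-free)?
No, ∇·F = -3*x*y - 5*y*z - 4*y*cos(y*z) + 3*z*exp(x*z) + 2*z*exp(y*z) + sin(z) - 2*exp(-x)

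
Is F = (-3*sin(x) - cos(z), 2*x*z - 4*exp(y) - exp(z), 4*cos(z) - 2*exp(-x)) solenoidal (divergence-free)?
No, ∇·F = -4*exp(y) - 4*sin(z) - 3*cos(x)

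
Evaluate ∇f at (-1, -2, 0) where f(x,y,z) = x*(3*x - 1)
(-7, 0, 0)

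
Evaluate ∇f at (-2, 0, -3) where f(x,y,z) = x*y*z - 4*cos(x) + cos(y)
(-4*sin(2), 6, 0)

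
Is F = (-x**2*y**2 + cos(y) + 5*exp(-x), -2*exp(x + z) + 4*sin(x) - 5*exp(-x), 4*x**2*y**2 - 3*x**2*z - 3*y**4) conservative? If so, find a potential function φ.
No, ∇×F = (8*x**2*y - 12*y**3 + 2*exp(x + z), 2*x*(-4*y**2 + 3*z), 2*x**2*y - 2*exp(x + z) + sin(y) + 4*cos(x) + 5*exp(-x)) ≠ 0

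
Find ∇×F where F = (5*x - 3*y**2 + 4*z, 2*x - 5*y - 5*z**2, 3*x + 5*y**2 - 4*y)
(10*y + 10*z - 4, 1, 6*y + 2)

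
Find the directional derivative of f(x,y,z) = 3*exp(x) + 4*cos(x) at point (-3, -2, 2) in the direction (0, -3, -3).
0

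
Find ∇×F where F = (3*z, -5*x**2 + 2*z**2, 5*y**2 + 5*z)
(10*y - 4*z, 3, -10*x)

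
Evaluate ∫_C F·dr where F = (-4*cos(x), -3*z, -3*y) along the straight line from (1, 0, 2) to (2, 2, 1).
-6 - 4*sin(2) + 4*sin(1)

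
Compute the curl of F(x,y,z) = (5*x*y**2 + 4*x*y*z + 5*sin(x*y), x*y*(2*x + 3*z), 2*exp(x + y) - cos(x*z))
(-3*x*y + 2*exp(x + y), 4*x*y - z*sin(x*z) - 2*exp(x + y), -6*x*y - 4*x*z - 5*x*cos(x*y) + 3*y*z)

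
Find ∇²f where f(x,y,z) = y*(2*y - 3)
4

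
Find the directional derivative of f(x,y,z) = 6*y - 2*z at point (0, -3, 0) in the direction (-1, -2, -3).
-3*sqrt(14)/7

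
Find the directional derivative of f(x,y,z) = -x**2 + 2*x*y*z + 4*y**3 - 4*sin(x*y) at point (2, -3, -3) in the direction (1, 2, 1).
sqrt(6)*(97 - 2*cos(6))/3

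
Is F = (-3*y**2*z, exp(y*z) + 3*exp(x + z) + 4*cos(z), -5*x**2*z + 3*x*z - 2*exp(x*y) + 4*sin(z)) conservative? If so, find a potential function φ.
No, ∇×F = (-2*x*exp(x*y) - y*exp(y*z) - 3*exp(x + z) + 4*sin(z), 10*x*z - 3*y**2 + 2*y*exp(x*y) - 3*z, 6*y*z + 3*exp(x + z)) ≠ 0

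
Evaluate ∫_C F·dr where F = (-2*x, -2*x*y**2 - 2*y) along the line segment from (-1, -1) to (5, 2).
-48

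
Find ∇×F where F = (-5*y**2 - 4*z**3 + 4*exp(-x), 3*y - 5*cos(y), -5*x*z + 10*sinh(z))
(0, z*(5 - 12*z), 10*y)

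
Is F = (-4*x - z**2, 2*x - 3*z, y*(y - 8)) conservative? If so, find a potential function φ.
No, ∇×F = (2*y - 5, -2*z, 2) ≠ 0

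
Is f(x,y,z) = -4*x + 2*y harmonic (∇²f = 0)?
Yes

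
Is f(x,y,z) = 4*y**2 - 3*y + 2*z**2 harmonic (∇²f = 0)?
No, ∇²f = 12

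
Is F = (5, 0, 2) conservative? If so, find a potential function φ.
Yes, F is conservative. φ = 5*x + 2*z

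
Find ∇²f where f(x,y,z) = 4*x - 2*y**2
-4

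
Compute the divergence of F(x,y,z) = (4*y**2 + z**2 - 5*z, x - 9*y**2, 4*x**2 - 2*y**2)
-18*y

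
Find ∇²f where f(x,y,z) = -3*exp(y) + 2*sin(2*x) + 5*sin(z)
-3*exp(y) - 8*sin(2*x) - 5*sin(z)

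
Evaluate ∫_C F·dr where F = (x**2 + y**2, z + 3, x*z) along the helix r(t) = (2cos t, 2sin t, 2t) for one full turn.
0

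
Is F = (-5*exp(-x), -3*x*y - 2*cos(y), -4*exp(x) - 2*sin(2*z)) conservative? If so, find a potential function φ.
No, ∇×F = (0, 4*exp(x), -3*y) ≠ 0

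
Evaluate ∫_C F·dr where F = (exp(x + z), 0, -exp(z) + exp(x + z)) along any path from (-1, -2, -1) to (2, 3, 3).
(-exp(5) - 1 + E + exp(7))*exp(-2)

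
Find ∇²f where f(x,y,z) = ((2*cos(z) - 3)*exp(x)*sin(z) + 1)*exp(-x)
3*sin(z) - 4*sin(2*z) + exp(-x)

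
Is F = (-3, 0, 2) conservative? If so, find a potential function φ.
Yes, F is conservative. φ = -3*x + 2*z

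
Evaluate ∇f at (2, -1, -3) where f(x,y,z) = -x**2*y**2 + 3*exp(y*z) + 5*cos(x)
(-5*sin(2) - 4, 8 - 9*exp(3), -3*exp(3))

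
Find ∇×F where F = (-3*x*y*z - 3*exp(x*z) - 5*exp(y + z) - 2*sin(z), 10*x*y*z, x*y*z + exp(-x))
(x*(-10*y + z), -3*x*y - 3*x*exp(x*z) - y*z - 5*exp(y + z) - 2*cos(z) + exp(-x), 3*x*z + 10*y*z + 5*exp(y + z))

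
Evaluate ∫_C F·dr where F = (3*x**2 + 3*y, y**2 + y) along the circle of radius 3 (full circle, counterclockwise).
-27*pi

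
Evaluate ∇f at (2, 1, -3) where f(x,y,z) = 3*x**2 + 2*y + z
(12, 2, 1)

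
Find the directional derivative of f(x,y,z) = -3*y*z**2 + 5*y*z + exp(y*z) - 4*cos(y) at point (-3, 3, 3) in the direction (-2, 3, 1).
3*sqrt(14)*(-25 + 4*sin(3) + 4*exp(9))/14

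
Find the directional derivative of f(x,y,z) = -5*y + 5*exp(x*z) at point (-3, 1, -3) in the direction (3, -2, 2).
5*sqrt(17)*(2 - 15*exp(9))/17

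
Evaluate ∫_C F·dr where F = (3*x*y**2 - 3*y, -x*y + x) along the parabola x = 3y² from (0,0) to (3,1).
13/4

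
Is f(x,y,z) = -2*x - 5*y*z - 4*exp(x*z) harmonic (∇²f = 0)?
No, ∇²f = 4*(-x**2 - z**2)*exp(x*z)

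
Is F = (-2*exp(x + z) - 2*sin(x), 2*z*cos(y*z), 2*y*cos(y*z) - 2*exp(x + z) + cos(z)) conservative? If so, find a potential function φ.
Yes, F is conservative. φ = -2*exp(x + z) + sin(z) + 2*sin(y*z) + 2*cos(x)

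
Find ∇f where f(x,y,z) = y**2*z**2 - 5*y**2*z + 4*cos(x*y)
(-4*y*sin(x*y), -4*x*sin(x*y) + 2*y*z**2 - 10*y*z, y**2*(2*z - 5))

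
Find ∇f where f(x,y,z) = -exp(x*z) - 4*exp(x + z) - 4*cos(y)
(-z*exp(x*z) - 4*exp(x + z), 4*sin(y), -x*exp(x*z) - 4*exp(x + z))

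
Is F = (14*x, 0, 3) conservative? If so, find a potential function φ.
Yes, F is conservative. φ = 7*x**2 + 3*z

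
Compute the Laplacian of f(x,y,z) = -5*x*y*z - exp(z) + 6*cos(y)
-exp(z) - 6*cos(y)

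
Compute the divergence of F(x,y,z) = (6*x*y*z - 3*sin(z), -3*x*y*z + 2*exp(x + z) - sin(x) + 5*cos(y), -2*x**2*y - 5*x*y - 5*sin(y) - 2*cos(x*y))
-3*x*z + 6*y*z - 5*sin(y)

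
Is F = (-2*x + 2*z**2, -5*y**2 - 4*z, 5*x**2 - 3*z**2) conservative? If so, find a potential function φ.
No, ∇×F = (4, -10*x + 4*z, 0) ≠ 0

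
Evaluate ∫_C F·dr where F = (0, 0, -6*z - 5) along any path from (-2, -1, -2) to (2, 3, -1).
4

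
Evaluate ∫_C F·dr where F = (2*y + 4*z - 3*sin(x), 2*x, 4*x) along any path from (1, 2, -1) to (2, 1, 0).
-3*cos(1) + 3*cos(2) + 4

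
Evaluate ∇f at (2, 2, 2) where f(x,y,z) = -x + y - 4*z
(-1, 1, -4)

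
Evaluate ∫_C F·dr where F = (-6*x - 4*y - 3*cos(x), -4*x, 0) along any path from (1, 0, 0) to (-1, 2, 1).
6*sin(1) + 8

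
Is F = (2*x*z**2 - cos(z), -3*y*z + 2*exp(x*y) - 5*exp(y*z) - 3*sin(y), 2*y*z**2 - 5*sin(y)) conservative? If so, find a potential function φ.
No, ∇×F = (5*y*exp(y*z) + 3*y + 2*z**2 - 5*cos(y), 4*x*z + sin(z), 2*y*exp(x*y)) ≠ 0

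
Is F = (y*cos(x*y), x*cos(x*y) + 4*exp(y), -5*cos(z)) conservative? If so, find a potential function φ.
Yes, F is conservative. φ = 4*exp(y) - 5*sin(z) + sin(x*y)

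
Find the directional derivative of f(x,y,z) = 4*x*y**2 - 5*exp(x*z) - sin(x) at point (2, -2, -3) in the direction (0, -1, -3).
sqrt(10)*(15 + 16*exp(6))*exp(-6)/5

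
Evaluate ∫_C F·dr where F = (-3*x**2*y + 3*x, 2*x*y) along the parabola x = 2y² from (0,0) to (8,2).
-5360/7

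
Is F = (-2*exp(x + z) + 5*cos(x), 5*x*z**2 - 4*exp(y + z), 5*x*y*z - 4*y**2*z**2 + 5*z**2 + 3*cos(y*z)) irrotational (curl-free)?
No, ∇×F = (-5*x*z - 8*y*z**2 - 3*z*sin(y*z) + 4*exp(y + z), -5*y*z - 2*exp(x + z), 5*z**2)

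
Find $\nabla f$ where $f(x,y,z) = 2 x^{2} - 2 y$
(4*x, -2, 0)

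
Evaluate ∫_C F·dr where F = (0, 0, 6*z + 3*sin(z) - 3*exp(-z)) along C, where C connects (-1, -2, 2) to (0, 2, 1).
-9 - 3*cos(1) + 3*cos(2) - 3*exp(-2) + 3*exp(-1)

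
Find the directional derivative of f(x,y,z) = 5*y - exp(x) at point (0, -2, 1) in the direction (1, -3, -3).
-16*sqrt(19)/19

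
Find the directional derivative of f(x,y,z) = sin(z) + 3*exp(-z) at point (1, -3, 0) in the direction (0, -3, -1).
sqrt(10)/5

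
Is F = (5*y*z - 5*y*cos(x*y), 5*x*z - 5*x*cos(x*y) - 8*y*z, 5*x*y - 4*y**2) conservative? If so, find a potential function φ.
Yes, F is conservative. φ = 5*x*y*z - 4*y**2*z - 5*sin(x*y)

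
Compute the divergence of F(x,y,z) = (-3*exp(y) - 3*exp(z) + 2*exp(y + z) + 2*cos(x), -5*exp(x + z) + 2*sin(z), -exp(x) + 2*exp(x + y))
-2*sin(x)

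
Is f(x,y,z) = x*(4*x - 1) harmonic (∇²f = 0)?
No, ∇²f = 8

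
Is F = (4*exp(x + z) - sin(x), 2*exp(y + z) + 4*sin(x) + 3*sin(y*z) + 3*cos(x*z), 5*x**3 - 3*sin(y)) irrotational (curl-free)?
No, ∇×F = (3*x*sin(x*z) - 3*y*cos(y*z) - 2*exp(y + z) - 3*cos(y), -15*x**2 + 4*exp(x + z), -3*z*sin(x*z) + 4*cos(x))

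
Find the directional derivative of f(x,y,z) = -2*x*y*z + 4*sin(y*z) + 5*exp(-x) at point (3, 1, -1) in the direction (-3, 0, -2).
sqrt(13)*(-8*exp(3)*cos(1) + 15 + 6*exp(3))*exp(-3)/13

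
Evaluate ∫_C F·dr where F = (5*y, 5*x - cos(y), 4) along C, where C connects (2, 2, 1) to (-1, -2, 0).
-14 + 2*sin(2)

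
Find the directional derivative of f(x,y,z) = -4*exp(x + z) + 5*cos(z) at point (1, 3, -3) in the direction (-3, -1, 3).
15*sqrt(19)*sin(3)/19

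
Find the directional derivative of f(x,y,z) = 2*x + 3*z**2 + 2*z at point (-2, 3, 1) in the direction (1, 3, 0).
sqrt(10)/5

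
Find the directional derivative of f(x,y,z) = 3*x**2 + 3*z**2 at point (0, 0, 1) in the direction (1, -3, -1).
-6*sqrt(11)/11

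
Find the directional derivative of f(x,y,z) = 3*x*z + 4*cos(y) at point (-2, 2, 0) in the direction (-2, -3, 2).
12*sqrt(17)*(-1 + sin(2))/17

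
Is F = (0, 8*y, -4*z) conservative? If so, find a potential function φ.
Yes, F is conservative. φ = 4*y**2 - 2*z**2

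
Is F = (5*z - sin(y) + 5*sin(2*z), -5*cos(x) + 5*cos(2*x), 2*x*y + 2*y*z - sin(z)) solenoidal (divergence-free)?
No, ∇·F = 2*y - cos(z)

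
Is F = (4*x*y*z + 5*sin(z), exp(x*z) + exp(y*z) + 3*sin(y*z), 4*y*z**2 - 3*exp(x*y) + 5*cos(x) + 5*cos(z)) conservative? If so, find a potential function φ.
No, ∇×F = (-3*x*exp(x*y) - x*exp(x*z) - y*exp(y*z) - 3*y*cos(y*z) + 4*z**2, 4*x*y + 3*y*exp(x*y) + 5*sin(x) + 5*cos(z), z*(-4*x + exp(x*z))) ≠ 0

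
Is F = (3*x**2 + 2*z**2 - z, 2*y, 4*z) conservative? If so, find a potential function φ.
No, ∇×F = (0, 4*z - 1, 0) ≠ 0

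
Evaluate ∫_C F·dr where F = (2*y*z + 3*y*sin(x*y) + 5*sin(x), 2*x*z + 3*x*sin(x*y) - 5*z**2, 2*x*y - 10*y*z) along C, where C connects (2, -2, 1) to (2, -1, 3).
3*cos(4) - 3*cos(2) + 31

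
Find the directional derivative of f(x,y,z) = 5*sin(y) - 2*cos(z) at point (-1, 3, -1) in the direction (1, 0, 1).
-sqrt(2)*sin(1)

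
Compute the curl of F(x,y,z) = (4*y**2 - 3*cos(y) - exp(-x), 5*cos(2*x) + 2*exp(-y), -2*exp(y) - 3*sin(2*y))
(-2*exp(y) - 6*cos(2*y), 0, -8*y - 10*sin(2*x) - 3*sin(y))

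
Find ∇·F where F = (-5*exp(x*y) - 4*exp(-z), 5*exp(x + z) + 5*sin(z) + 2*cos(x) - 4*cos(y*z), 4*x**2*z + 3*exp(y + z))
4*x**2 - 5*y*exp(x*y) + 4*z*sin(y*z) + 3*exp(y + z)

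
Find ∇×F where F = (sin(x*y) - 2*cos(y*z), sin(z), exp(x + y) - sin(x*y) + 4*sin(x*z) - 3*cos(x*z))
(-x*cos(x*y) + exp(x + y) - cos(z), 2*y*sin(y*z) + y*cos(x*y) - 3*z*sin(x*z) - 4*z*cos(x*z) - exp(x + y), -x*cos(x*y) - 2*z*sin(y*z))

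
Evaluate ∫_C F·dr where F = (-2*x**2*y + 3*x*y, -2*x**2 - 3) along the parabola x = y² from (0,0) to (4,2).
-1874/35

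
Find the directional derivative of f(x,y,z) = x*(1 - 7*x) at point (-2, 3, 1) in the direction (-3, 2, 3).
-87*sqrt(22)/22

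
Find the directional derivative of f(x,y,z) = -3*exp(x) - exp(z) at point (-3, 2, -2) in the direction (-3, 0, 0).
3*exp(-3)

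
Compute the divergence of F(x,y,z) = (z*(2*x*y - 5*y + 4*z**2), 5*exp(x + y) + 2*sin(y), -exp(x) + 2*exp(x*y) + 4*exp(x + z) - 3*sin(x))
2*y*z + 5*exp(x + y) + 4*exp(x + z) + 2*cos(y)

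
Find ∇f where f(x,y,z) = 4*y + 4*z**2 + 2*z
(0, 4, 8*z + 2)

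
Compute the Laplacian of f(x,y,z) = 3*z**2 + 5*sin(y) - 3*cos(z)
-5*sin(y) + 3*cos(z) + 6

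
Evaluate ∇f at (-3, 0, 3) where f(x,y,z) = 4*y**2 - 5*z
(0, 0, -5)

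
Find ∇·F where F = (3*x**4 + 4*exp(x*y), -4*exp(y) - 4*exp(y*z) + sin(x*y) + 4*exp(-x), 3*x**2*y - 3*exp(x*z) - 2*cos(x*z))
12*x**3 - 3*x*exp(x*z) + 2*x*sin(x*z) + x*cos(x*y) + 4*y*exp(x*y) - 4*z*exp(y*z) - 4*exp(y)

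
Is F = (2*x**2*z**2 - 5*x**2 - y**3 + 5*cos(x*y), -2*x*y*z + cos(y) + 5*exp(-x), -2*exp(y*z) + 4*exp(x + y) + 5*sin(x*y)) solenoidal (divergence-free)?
No, ∇·F = 4*x*z**2 - 2*x*z - 10*x - 2*y*exp(y*z) - 5*y*sin(x*y) - sin(y)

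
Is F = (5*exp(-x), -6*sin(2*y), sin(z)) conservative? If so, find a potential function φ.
Yes, F is conservative. φ = 3*cos(2*y) - cos(z) - 5*exp(-x)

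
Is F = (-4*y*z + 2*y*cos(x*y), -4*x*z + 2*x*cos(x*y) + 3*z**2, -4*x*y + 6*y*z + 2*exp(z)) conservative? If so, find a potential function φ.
Yes, F is conservative. φ = -4*x*y*z + 3*y*z**2 + 2*exp(z) + 2*sin(x*y)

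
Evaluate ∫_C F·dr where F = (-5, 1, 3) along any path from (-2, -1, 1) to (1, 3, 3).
-5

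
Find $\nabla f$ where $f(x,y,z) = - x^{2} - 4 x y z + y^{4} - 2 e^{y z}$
(-2*x - 4*y*z, -4*x*z + 4*y**3 - 2*z*exp(y*z), 2*y*(-2*x - exp(y*z)))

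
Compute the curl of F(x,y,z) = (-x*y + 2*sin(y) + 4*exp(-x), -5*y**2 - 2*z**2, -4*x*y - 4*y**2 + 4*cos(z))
(-4*x - 8*y + 4*z, 4*y, x - 2*cos(y))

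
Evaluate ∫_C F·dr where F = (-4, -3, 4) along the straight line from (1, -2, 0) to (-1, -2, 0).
8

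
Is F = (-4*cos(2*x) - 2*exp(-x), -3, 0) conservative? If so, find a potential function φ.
Yes, F is conservative. φ = -3*y - 2*sin(2*x) + 2*exp(-x)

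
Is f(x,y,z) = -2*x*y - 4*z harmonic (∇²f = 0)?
Yes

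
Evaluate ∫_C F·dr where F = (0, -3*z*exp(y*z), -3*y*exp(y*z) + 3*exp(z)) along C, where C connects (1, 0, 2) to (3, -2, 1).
-3*exp(2) - 3*exp(-2) + 3 + 3*E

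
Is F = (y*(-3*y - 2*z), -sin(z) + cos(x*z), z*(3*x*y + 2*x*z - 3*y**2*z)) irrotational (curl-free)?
No, ∇×F = (x*sin(x*z) + 3*z*(x - 2*y*z) + cos(z), -2*y - z*(3*y + 2*z), 6*y - z*sin(x*z) + 2*z)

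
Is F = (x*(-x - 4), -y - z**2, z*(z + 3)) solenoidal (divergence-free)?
No, ∇·F = -2*x + 2*z - 2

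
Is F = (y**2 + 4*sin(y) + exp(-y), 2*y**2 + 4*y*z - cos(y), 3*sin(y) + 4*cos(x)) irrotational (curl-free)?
No, ∇×F = (-4*y + 3*cos(y), 4*sin(x), -2*y - 4*cos(y) + exp(-y))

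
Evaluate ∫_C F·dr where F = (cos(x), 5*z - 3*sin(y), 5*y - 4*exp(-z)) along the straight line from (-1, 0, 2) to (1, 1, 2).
3*cos(1) + 2*sin(1) + 7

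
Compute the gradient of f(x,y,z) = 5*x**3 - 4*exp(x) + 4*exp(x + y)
(15*x**2 - 4*exp(x) + 4*exp(x + y), 4*exp(x + y), 0)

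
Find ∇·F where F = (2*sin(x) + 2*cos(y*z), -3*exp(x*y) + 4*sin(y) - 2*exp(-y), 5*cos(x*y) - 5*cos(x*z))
-3*x*exp(x*y) + 5*x*sin(x*z) + 2*cos(x) + 4*cos(y) + 2*exp(-y)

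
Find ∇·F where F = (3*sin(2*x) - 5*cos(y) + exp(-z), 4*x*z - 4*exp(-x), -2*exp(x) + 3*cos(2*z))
-6*sin(2*z) + 6*cos(2*x)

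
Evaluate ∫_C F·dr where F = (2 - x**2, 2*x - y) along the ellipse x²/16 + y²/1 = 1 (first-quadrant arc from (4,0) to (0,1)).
2*pi + 77/6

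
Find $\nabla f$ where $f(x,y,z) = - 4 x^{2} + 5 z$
(-8*x, 0, 5)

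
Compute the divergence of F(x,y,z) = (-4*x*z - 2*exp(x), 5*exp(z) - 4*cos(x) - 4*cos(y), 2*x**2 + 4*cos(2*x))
-4*z - 2*exp(x) + 4*sin(y)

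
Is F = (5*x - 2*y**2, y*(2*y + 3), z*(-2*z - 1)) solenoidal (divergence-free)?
No, ∇·F = 4*y - 4*z + 7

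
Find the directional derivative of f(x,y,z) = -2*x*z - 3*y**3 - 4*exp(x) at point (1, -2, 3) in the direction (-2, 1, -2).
-20/3 + 8*E/3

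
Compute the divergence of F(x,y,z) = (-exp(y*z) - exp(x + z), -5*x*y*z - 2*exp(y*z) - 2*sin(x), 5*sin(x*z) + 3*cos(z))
-5*x*z + 5*x*cos(x*z) - 2*z*exp(y*z) - exp(x + z) - 3*sin(z)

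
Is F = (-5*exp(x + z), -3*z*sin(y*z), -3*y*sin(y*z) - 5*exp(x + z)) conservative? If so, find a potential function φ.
Yes, F is conservative. φ = -5*exp(x + z) + 3*cos(y*z)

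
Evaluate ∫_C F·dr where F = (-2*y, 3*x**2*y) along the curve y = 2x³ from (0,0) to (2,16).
1136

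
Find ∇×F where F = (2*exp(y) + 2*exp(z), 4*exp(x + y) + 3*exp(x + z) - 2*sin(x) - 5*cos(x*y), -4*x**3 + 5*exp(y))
(5*exp(y) - 3*exp(x + z), 12*x**2 + 2*exp(z), 5*y*sin(x*y) - 2*exp(y) + 4*exp(x + y) + 3*exp(x + z) - 2*cos(x))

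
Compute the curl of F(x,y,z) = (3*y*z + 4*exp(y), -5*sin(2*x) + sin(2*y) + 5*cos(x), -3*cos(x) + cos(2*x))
(0, 3*y - 3*sin(x) + 2*sin(2*x), -3*z - 4*exp(y) - 5*sin(x) - 10*cos(2*x))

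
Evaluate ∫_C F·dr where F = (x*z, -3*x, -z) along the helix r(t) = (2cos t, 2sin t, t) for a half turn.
pi*(-10 - pi)/2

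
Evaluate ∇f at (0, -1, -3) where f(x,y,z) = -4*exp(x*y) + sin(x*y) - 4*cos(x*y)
(3, 0, 0)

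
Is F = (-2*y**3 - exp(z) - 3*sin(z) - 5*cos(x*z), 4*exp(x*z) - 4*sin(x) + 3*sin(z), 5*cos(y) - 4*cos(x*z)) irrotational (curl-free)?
No, ∇×F = (-4*x*exp(x*z) - 5*sin(y) - 3*cos(z), 5*x*sin(x*z) - 4*z*sin(x*z) - exp(z) - 3*cos(z), 6*y**2 + 4*z*exp(x*z) - 4*cos(x))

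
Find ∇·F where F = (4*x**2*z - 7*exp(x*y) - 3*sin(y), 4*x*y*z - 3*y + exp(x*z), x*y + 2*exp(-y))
12*x*z - 7*y*exp(x*y) - 3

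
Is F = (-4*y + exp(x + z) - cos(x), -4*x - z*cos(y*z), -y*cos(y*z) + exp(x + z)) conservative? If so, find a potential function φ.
Yes, F is conservative. φ = -4*x*y + exp(x + z) - sin(x) - sin(y*z)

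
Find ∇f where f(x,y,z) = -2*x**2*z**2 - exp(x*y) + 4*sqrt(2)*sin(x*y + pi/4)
(-4*x*z**2 - y*exp(x*y) + 4*sqrt(2)*y*cos(x*y + pi/4), x*(-exp(x*y) + 4*sqrt(2)*cos(x*y + pi/4)), -4*x**2*z)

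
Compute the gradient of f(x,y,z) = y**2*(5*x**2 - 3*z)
(10*x*y**2, 2*y*(5*x**2 - 3*z), -3*y**2)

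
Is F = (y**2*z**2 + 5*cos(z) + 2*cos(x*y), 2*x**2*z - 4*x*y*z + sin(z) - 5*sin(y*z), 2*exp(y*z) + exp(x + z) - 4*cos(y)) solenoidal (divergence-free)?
No, ∇·F = -4*x*z + 2*y*exp(y*z) - 2*y*sin(x*y) - 5*z*cos(y*z) + exp(x + z)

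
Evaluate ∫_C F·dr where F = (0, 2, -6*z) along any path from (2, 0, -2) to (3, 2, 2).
4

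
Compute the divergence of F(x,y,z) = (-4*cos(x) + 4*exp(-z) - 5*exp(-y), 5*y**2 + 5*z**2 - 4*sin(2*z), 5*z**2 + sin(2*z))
10*y + 10*z + 4*sin(x) + 2*cos(2*z)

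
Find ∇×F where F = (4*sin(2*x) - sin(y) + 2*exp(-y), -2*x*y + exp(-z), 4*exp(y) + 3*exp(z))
(4*exp(y) + exp(-z), 0, -2*y + cos(y) + 2*exp(-y))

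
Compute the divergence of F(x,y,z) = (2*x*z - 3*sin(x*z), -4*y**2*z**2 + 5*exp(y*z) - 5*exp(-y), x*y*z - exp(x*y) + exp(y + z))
x*y - 8*y*z**2 + 5*z*exp(y*z) - 3*z*cos(x*z) + 2*z + exp(y + z) + 5*exp(-y)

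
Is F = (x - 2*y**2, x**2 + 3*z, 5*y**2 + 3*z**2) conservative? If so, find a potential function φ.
No, ∇×F = (10*y - 3, 0, 2*x + 4*y) ≠ 0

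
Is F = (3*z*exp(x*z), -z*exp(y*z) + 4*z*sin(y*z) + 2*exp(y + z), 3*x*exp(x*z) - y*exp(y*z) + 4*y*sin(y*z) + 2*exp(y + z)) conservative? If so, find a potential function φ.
Yes, F is conservative. φ = 3*exp(x*z) - exp(y*z) + 2*exp(y + z) - 4*cos(y*z)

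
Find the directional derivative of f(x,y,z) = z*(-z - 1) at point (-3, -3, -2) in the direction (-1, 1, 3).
9*sqrt(11)/11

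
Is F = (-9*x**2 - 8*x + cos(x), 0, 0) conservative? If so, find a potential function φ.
Yes, F is conservative. φ = -3*x**3 - 4*x**2 + sin(x)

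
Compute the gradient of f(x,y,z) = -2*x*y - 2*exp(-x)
(-2*y + 2*exp(-x), -2*x, 0)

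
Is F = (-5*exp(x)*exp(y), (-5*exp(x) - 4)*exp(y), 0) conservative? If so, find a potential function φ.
Yes, F is conservative. φ = (-5*exp(x) - 4)*exp(y)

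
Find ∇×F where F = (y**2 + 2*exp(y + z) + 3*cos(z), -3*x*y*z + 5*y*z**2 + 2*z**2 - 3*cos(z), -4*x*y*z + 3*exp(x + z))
(3*x*y - 4*x*z - 10*y*z - 4*z - 3*sin(z), 4*y*z - 3*exp(x + z) + 2*exp(y + z) - 3*sin(z), -3*y*z - 2*y - 2*exp(y + z))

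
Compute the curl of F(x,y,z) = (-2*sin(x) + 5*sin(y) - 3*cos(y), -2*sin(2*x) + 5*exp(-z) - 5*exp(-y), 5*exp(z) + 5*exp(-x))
(5*exp(-z), 5*exp(-x), -3*sin(y) - 4*cos(2*x) - 5*cos(y))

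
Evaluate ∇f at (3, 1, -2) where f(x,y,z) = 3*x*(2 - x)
(-12, 0, 0)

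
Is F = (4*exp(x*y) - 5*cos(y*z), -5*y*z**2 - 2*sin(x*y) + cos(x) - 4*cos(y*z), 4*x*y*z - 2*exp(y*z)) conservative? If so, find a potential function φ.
No, ∇×F = (4*x*z + 10*y*z - 4*y*sin(y*z) - 2*z*exp(y*z), y*(-4*z + 5*sin(y*z)), -4*x*exp(x*y) - 2*y*cos(x*y) - 5*z*sin(y*z) - sin(x)) ≠ 0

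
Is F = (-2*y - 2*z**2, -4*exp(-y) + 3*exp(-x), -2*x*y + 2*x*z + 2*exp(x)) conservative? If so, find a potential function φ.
No, ∇×F = (-2*x, 2*y - 6*z - 2*exp(x), 2 - 3*exp(-x)) ≠ 0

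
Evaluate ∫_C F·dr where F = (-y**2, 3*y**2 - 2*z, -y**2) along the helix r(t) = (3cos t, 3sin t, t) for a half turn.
48 - 9*pi/2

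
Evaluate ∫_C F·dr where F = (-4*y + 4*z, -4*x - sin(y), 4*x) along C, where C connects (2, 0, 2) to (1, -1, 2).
-5 + cos(1)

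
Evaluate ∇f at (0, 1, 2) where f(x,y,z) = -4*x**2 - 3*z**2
(0, 0, -12)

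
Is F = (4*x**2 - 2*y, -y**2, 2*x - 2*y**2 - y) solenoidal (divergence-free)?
No, ∇·F = 8*x - 2*y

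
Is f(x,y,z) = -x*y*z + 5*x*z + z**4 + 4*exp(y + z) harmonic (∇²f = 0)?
No, ∇²f = 12*z**2 + 8*exp(y + z)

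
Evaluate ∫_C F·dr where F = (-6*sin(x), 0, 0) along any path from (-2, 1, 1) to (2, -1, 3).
0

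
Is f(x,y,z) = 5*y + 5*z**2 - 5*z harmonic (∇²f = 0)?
No, ∇²f = 10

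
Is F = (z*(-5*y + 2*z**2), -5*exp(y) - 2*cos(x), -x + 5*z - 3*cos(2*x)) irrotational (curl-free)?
No, ∇×F = (0, -5*y + 6*z**2 - 6*sin(2*x) + 1, 5*z + 2*sin(x))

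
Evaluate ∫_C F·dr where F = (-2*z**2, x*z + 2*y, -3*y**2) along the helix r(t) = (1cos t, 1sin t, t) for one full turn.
pi*(-7*pi - 3)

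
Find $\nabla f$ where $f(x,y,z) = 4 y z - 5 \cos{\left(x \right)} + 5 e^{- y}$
(5*sin(x), 4*z - 5*exp(-y), 4*y)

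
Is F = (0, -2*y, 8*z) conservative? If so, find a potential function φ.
Yes, F is conservative. φ = -y**2 + 4*z**2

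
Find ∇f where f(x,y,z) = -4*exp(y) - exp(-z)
(0, -4*exp(y), exp(-z))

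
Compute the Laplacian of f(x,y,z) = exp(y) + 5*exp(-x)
exp(y) + 5*exp(-x)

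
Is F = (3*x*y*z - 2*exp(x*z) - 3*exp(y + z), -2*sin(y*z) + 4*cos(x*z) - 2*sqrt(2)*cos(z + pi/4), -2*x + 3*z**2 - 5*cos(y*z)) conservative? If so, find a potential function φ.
No, ∇×F = (4*x*sin(x*z) + 2*y*cos(y*z) + 5*z*sin(y*z) - 2*sqrt(2)*sin(z + pi/4), 3*x*y - 2*x*exp(x*z) - 3*exp(y + z) + 2, -3*x*z - 4*z*sin(x*z) + 3*exp(y + z)) ≠ 0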